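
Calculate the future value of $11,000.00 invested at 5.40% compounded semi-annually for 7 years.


Compound interest formula: A = P(1 + r/n)^(nt)
A = $11,000.00 × (1 + 0.054/2)^(2 × 7)
Growth factor: (1 + 0.054/2)^14 = 1.4520655
A = $11,000.00 × 1.4520655
A = $15,972.72

A = P(1 + r/n)^(nt) = $15,972.72


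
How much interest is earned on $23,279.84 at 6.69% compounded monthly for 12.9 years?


Compound interest earned = final amount − principal.
A = P(1 + r/n)^(nt) = $23,279.84 × (1 + 0.0669/12)^(12 × 12.9) = $55,047.75
Interest = A − P = $55,047.75 − $23,279.84 = $31,767.91

Interest = A - P = $31,767.91


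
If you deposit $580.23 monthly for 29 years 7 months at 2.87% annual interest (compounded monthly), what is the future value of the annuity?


Future value of an ordinary annuity: FV = PMT × ((1 + r)^n − 1) / r
Monthly rate r = 0.0287/12 ≈ 0.00239167, n = 355
FV = $580.23 × ((1 + 0.0287/12)^355 − 1) / (0.0287/12)
FV = $580.23 × 558.203852
FV = $323,886.62

FV = PMT × ((1+r)^n - 1)/r = $323,886.62


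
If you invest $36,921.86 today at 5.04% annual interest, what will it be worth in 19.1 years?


Future value formula: FV = PV × (1 + r)^t
FV = $36,921.86 × (1 + 0.0504)^19.1
FV = $36,921.86 × 2.5578497
FV = $94,440.57

FV = PV × (1 + r)^t = $94,440.57


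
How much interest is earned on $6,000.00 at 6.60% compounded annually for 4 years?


Compound interest earned = final amount − principal.
A = P(1 + r/n)^(nt) = $6,000.00 × (1 + 0.066/1)^(1 × 4) = $7,747.83
Interest = A − P = $7,747.83 − $6,000.00 = $1,747.83

Interest = A - P = $1,747.83


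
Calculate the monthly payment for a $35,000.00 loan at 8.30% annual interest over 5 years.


Loan payment formula: PMT = PV × r / (1 − (1 + r)^(−n))
Monthly rate r = 0.083/12 ≈ 0.00691667, n = 60 months
Denominator: 1 − (1 + 0.083/12)^(−60) = 0.338716
PMT = $35,000.00 × (0.083/12) / 0.338716
PMT = $714.71 per month

PMT = PV × r / (1-(1+r)^(-n)) = $714.71/month


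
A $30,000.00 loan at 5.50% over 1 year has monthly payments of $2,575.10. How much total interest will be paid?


Total paid over the life of the loan = PMT × n.
Total paid = $2,575.10 × 12 = $30,901.20
Total interest = total paid − principal = $30,901.20 − $30,000.00 = $901.20

Total interest = (PMT × n) - PV = $901.20


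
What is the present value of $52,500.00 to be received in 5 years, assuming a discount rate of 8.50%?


Present value formula: PV = FV / (1 + r)^t
PV = $52,500.00 / (1 + 0.085)^5
PV = $52,500.00 / 1.503657
PV = $34,914.88

PV = FV / (1 + r)^t = $34,914.88


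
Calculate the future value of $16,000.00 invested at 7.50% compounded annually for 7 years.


Compound interest formula: A = P(1 + r/n)^(nt)
A = $16,000.00 × (1 + 0.075/1)^(1 × 7)
Growth factor: (1 + 0.075/1)^7 = 1.6590491
A = $16,000.00 × 1.6590491
A = $26,544.79

A = P(1 + r/n)^(nt) = $26,544.79


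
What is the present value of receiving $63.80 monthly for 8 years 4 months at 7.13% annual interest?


Present value of an ordinary annuity: PV = PMT × (1 − (1 + r)^(−n)) / r
Monthly rate r = 0.0713/12 ≈ 0.00594167, n = 100
PV = $63.80 × (1 − (1 + 0.0713/12)^(−100)) / (0.0713/12)
PV = $63.80 × 75.232457
PV = $4,799.83

PV = PMT × (1-(1+r)^(-n))/r = $4,799.83


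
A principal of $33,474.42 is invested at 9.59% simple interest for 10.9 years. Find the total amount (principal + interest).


Total amount formula: A = P(1 + rt) = P + P·r·t
Interest: I = P × r × t = $33,474.42 × 0.0959 × 10.9 = $34,991.15
A = P + I = $33,474.42 + $34,991.15 = $68,465.57

A = P + I = P(1 + rt) = $68,465.57


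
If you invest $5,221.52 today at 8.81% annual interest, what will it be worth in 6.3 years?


Future value formula: FV = PV × (1 + r)^t
FV = $5,221.52 × (1 + 0.0881)^6.3
FV = $5,221.52 × 1.702211
FV = $8,888.13

FV = PV × (1 + r)^t = $8,888.13


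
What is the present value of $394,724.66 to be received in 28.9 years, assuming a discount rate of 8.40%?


Present value formula: PV = FV / (1 + r)^t
PV = $394,724.66 / (1 + 0.084)^28.9
PV = $394,724.66 / 10.288362
PV = $38,366.13

PV = FV / (1 + r)^t = $38,366.13


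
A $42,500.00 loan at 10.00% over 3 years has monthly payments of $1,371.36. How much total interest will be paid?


Total paid over the life of the loan = PMT × n.
Total paid = $1,371.36 × 36 = $49,368.96
Total interest = total paid − principal = $49,368.96 − $42,500.00 = $6,868.96

Total interest = (PMT × n) - PV = $6,868.96


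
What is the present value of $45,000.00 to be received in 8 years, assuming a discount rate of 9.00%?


Present value formula: PV = FV / (1 + r)^t
PV = $45,000.00 / (1 + 0.09)^8
PV = $45,000.00 / 1.992563
PV = $22,583.98

PV = FV / (1 + r)^t = $22,583.98


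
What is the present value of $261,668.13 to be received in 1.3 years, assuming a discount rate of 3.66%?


Present value formula: PV = FV / (1 + r)^t
PV = $261,668.13 / (1 + 0.0366)^1.3
PV = $261,668.13 / 1.047839
PV = $249,721.69

PV = FV / (1 + r)^t = $249,721.69


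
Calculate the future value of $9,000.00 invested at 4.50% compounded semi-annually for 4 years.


Compound interest formula: A = P(1 + r/n)^(nt)
A = $9,000.00 × (1 + 0.045/2)^(2 × 4)
Growth factor: (1 + 0.045/2)^8 = 1.194831
A = $9,000.00 × 1.194831
A = $10,753.48

A = P(1 + r/n)^(nt) = $10,753.48


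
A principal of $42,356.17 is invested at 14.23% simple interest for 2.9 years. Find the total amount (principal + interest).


Total amount formula: A = P(1 + rt) = P + P·r·t
Interest: I = P × r × t = $42,356.17 × 0.1423 × 2.9 = $17,479.12
A = P + I = $42,356.17 + $17,479.12 = $59,835.29

A = P + I = P(1 + rt) = $59,835.29


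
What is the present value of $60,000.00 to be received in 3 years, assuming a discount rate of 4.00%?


Present value formula: PV = FV / (1 + r)^t
PV = $60,000.00 / (1 + 0.04)^3
PV = $60,000.00 / 1.124864
PV = $53,339.78

PV = FV / (1 + r)^t = $53,339.78


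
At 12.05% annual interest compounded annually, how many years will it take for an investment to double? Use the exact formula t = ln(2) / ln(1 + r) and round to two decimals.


Doubling condition: (1 + r)^t = 2
Take ln of both sides: t × ln(1 + r) = ln(2)
t = ln(2) / ln(1 + r)
t = 0.693147 / 0.113775
t = 6.09

t = ln(2) / ln(1 + r) = 6.09 years


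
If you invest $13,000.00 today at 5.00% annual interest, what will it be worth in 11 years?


Future value formula: FV = PV × (1 + r)^t
FV = $13,000.00 × (1 + 0.05)^11
FV = $13,000.00 × 1.710339
FV = $22,234.41

FV = PV × (1 + r)^t = $22,234.41


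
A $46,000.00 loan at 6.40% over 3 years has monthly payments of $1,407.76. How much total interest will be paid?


Total paid over the life of the loan = PMT × n.
Total paid = $1,407.76 × 36 = $50,679.36
Total interest = total paid − principal = $50,679.36 − $46,000.00 = $4,679.36

Total interest = (PMT × n) - PV = $4,679.36


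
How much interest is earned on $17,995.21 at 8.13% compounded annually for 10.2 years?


Compound interest earned = final amount − principal.
A = P(1 + r/n)^(nt) = $17,995.21 × (1 + 0.0813/1)^(1 × 10.2) = $39,940.01
Interest = A − P = $39,940.01 − $17,995.21 = $21,944.80

Interest = A - P = $21,944.80


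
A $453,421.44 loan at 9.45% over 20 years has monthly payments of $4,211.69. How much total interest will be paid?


Total paid over the life of the loan = PMT × n.
Total paid = $4,211.69 × 240 = $1,010,805.60
Total interest = total paid − principal = $1,010,805.60 − $453,421.44 = $557,384.16

Total interest = (PMT × n) - PV = $557,384.16


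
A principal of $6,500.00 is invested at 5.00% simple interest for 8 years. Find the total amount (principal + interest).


Total amount formula: A = P(1 + rt) = P + P·r·t
Interest: I = P × r × t = $6,500.00 × 0.05 × 8 = $2,600.00
A = P + I = $6,500.00 + $2,600.00 = $9,100.00

A = P + I = P(1 + rt) = $9,100.00


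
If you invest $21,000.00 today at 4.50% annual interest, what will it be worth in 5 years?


Future value formula: FV = PV × (1 + r)^t
FV = $21,000.00 × (1 + 0.045)^5
FV = $21,000.00 × 1.246182
FV = $26,169.82

FV = PV × (1 + r)^t = $26,169.82


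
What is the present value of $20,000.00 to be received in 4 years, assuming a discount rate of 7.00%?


Present value formula: PV = FV / (1 + r)^t
PV = $20,000.00 / (1 + 0.07)^4
PV = $20,000.00 / 1.310796
PV = $15,257.90

PV = FV / (1 + r)^t = $15,257.90


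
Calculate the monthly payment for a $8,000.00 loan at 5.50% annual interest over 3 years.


Loan payment formula: PMT = PV × r / (1 − (1 + r)^(−n))
Monthly rate r = 0.055/12 ≈ 0.00458333, n = 36 months
Denominator: 1 − (1 + 0.055/12)^(−36) = 0.151787
PMT = $8,000.00 × (0.055/12) / 0.151787
PMT = $241.57 per month

PMT = PV × r / (1-(1+r)^(-n)) = $241.57/month


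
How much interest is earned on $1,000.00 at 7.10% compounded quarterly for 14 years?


Compound interest earned = final amount − principal.
A = P(1 + r/n)^(nt) = $1,000.00 × (1 + 0.071/4)^(4 × 14) = $2,678.57
Interest = A − P = $2,678.57 − $1,000.00 = $1,678.57

Interest = A - P = $1,678.57


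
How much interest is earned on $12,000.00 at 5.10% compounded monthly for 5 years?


Compound interest earned = final amount − principal.
A = P(1 + r/n)^(nt) = $12,000.00 × (1 + 0.051/12)^(12 × 5) = $15,477.17
Interest = A − P = $15,477.17 − $12,000.00 = $3,477.17

Interest = A - P = $3,477.17


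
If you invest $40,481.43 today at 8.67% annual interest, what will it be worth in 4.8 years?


Future value formula: FV = PV × (1 + r)^t
FV = $40,481.43 × (1 + 0.0867)^4.8
FV = $40,481.43 × 1.490481
FV = $60,336.80

FV = PV × (1 + r)^t = $60,336.80


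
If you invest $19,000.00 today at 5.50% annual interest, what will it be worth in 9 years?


Future value formula: FV = PV × (1 + r)^t
FV = $19,000.00 × (1 + 0.055)^9
FV = $19,000.00 × 1.619094
FV = $30,762.79

FV = PV × (1 + r)^t = $30,762.79


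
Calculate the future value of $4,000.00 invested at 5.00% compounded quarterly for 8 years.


Compound interest formula: A = P(1 + r/n)^(nt)
A = $4,000.00 × (1 + 0.05/4)^(4 × 8)
Growth factor: (1 + 0.05/4)^32 = 1.488131
A = $4,000.00 × 1.488131
A = $5,952.52

A = P(1 + r/n)^(nt) = $5,952.52


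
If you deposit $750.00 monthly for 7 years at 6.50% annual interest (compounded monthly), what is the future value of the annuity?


Future value of an ordinary annuity: FV = PMT × ((1 + r)^n − 1) / r
Monthly rate r = 0.065/12 ≈ 0.00541667, n = 84
FV = $750.00 × ((1 + 0.065/12)^84 − 1) / (0.065/12)
FV = $750.00 × 106.013400
FV = $79,510.05

FV = PMT × ((1+r)^n - 1)/r = $79,510.05


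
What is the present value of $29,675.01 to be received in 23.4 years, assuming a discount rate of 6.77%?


Present value formula: PV = FV / (1 + r)^t
PV = $29,675.01 / (1 + 0.0677)^23.4
PV = $29,675.01 / 4.631400
PV = $6,407.35

PV = FV / (1 + r)^t = $6,407.35


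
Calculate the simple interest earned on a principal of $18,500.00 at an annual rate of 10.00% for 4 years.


Simple interest formula: I = P × r × t
I = $18,500.00 × 0.1 × 4
I = $7,400.00

I = P × r × t = $7,400.00


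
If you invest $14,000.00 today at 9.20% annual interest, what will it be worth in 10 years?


Future value formula: FV = PV × (1 + r)^t
FV = $14,000.00 × (1 + 0.092)^10
FV = $14,000.00 × 2.411162
FV = $33,756.27

FV = PV × (1 + r)^t = $33,756.27


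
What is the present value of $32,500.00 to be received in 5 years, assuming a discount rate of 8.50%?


Present value formula: PV = FV / (1 + r)^t
PV = $32,500.00 / (1 + 0.085)^5
PV = $32,500.00 / 1.5036567
PV = $21,613.98

PV = FV / (1 + r)^t = $21,613.98


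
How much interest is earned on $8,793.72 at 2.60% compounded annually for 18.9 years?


Compound interest earned = final amount − principal.
A = P(1 + r/n)^(nt) = $8,793.72 × (1 + 0.026/1)^(1 × 18.9) = $14,284.26
Interest = A − P = $14,284.26 − $8,793.72 = $5,490.54

Interest = A - P = $5,490.54


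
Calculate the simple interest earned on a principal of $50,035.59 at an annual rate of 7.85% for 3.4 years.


Simple interest formula: I = P × r × t
I = $50,035.59 × 0.0785 × 3.4
I = $13,354.50

I = P × r × t = $13,354.50


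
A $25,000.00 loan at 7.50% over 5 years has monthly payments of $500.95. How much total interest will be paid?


Total paid over the life of the loan = PMT × n.
Total paid = $500.95 × 60 = $30,057.00
Total interest = total paid − principal = $30,057.00 − $25,000.00 = $5,057.00

Total interest = (PMT × n) - PV = $5,057.00


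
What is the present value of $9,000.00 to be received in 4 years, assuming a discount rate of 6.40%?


Present value formula: PV = FV / (1 + r)^t
PV = $9,000.00 / (1 + 0.064)^4
PV = $9,000.00 / 1.281641
PV = $7,022.25

PV = FV / (1 + r)^t = $7,022.25


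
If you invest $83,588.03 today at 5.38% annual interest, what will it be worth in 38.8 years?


Future value formula: FV = PV × (1 + r)^t
FV = $83,588.03 × (1 + 0.0538)^38.8
FV = $83,588.03 × 7.6386733
FV = $638,501.65

FV = PV × (1 + r)^t = $638,501.65


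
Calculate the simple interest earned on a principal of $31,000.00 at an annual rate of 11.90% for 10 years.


Simple interest formula: I = P × r × t
I = $31,000.00 × 0.119 × 10
I = $36,890.00

I = P × r × t = $36,890.00


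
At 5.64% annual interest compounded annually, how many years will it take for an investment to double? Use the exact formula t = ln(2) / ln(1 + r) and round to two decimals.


Doubling condition: (1 + r)^t = 2
Take ln of both sides: t × ln(1 + r) = ln(2)
t = ln(2) / ln(1 + r)
t = 0.693147 / 0.054867
t = 12.63

t = ln(2) / ln(1 + r) = 12.63 years


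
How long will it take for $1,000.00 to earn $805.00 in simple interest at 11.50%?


Rearrange the simple interest formula for t:
I = P × r × t  ⇒  t = I / (P × r)
t = $805.00 / ($1,000.00 × 0.115)
t = 7

t = I/(P×r) = 7 years


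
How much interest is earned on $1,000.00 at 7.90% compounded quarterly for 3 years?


Compound interest earned = final amount − principal.
A = P(1 + r/n)^(nt) = $1,000.00 × (1 + 0.079/4)^(4 × 3) = $1,264.52
Interest = A − P = $1,264.52 − $1,000.00 = $264.52

Interest = A - P = $264.52


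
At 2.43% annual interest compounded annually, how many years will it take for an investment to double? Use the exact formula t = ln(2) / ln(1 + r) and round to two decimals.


Doubling condition: (1 + r)^t = 2
Take ln of both sides: t × ln(1 + r) = ln(2)
t = ln(2) / ln(1 + r)
t = 0.693147 / 0.024009
t = 28.87

t = ln(2) / ln(1 + r) = 28.87 years


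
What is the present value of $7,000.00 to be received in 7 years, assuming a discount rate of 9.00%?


Present value formula: PV = FV / (1 + r)^t
PV = $7,000.00 / (1 + 0.09)^7
PV = $7,000.00 / 1.828039
PV = $3,829.24

PV = FV / (1 + r)^t = $3,829.24


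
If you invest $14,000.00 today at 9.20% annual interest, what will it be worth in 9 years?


Future value formula: FV = PV × (1 + r)^t
FV = $14,000.00 × (1 + 0.092)^9
FV = $14,000.00 × 2.2080238
FV = $30,912.33

FV = PV × (1 + r)^t = $30,912.33


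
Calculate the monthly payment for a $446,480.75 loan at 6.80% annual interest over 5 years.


Loan payment formula: PMT = PV × r / (1 − (1 + r)^(−n))
Monthly rate r = 0.068/12 ≈ 0.00566667, n = 60 months
Denominator: 1 − (1 + 0.068/12)^(−60) = 0.2875463
PMT = $446,480.75 × (0.068/12) / 0.2875463
PMT = $8,798.78 per month

PMT = PV × r / (1-(1+r)^(-n)) = $8,798.78/month


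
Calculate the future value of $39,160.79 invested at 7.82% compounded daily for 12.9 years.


Compound interest formula: A = P(1 + r/n)^(nt)
A = $39,160.79 × (1 + 0.0782/365)^(365 × 12.9)
Growth factor: (1 + 0.0782/365)^4708.5 = 2.7419571
A = $39,160.79 × 2.7419571
A = $107,377.21

A = P(1 + r/n)^(nt) = $107,377.21


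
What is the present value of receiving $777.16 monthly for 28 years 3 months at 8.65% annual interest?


Present value of an ordinary annuity: PV = PMT × (1 − (1 + r)^(−n)) / r
Monthly rate r = 0.0865/12 ≈ 0.00720833, n = 339
PV = $777.16 × (1 − (1 + 0.0865/12)^(−339)) / (0.0865/12)
PV = $777.16 × 126.574332
PV = $98,368.51

PV = PMT × (1-(1+r)^(-n))/r = $98,368.51


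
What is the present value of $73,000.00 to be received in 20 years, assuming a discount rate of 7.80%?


Present value formula: PV = FV / (1 + r)^t
PV = $73,000.00 / (1 + 0.078)^20
PV = $73,000.00 / 4.491333
PV = $16,253.53

PV = FV / (1 + r)^t = $16,253.53


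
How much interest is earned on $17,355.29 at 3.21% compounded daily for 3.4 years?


Compound interest earned = final amount − principal.
A = P(1 + r/n)^(nt) = $17,355.29 × (1 + 0.0321/365)^(365 × 3.4) = $19,356.58
Interest = A − P = $19,356.58 − $17,355.29 = $2,001.29

Interest = A - P = $2,001.29


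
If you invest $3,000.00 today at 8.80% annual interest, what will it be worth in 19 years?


Future value formula: FV = PV × (1 + r)^t
FV = $3,000.00 × (1 + 0.088)^19
FV = $3,000.00 × 4.965340
FV = $14,896.02

FV = PV × (1 + r)^t = $14,896.02


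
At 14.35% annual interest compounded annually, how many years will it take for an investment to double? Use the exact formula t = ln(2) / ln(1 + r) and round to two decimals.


Doubling condition: (1 + r)^t = 2
Take ln of both sides: t × ln(1 + r) = ln(2)
t = ln(2) / ln(1 + r)
t = 0.693147 / 0.134094
t = 5.17

t = ln(2) / ln(1 + r) = 5.17 years


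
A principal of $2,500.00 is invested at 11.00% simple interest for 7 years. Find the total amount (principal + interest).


Total amount formula: A = P(1 + rt) = P + P·r·t
Interest: I = P × r × t = $2,500.00 × 0.11 × 7 = $1,925.00
A = P + I = $2,500.00 + $1,925.00 = $4,425.00

A = P + I = P(1 + rt) = $4,425.00


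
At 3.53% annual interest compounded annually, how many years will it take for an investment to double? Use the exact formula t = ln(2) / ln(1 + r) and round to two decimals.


Doubling condition: (1 + r)^t = 2
Take ln of both sides: t × ln(1 + r) = ln(2)
t = ln(2) / ln(1 + r)
t = 0.693147 / 0.034691
t = 19.98

t = ln(2) / ln(1 + r) = 19.98 years


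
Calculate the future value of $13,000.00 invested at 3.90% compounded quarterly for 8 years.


Compound interest formula: A = P(1 + r/n)^(nt)
A = $13,000.00 × (1 + 0.039/4)^(4 × 8)
Growth factor: (1 + 0.039/4)^32 = 1.3640917
A = $13,000.00 × 1.3640917
A = $17,733.19

A = P(1 + r/n)^(nt) = $17,733.19


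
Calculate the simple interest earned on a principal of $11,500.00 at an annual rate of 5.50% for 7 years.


Simple interest formula: I = P × r × t
I = $11,500.00 × 0.055 × 7
I = $4,427.50

I = P × r × t = $4,427.50


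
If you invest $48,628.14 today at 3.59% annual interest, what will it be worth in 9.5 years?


Future value formula: FV = PV × (1 + r)^t
FV = $48,628.14 × (1 + 0.0359)^9.5
FV = $48,628.14 × 1.3980394
FV = $67,984.06

FV = PV × (1 + r)^t = $67,984.06


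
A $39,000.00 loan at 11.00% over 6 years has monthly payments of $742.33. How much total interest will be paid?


Total paid over the life of the loan = PMT × n.
Total paid = $742.33 × 72 = $53,447.76
Total interest = total paid − principal = $53,447.76 − $39,000.00 = $14,447.76

Total interest = (PMT × n) - PV = $14,447.76


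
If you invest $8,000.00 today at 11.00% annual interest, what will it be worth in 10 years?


Future value formula: FV = PV × (1 + r)^t
FV = $8,000.00 × (1 + 0.11)^10
FV = $8,000.00 × 2.839421
FV = $22,715.37

FV = PV × (1 + r)^t = $22,715.37


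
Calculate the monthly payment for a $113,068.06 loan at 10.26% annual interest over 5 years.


Loan payment formula: PMT = PV × r / (1 − (1 + r)^(−n))
Monthly rate r = 0.1026/12 = 0.00855, n = 60 months
Denominator: 1 − (1 + 0.1026/12)^(−60) = 0.399996
PMT = $113,068.06 × (0.1026/12) / 0.399996
PMT = $2,416.85 per month

PMT = PV × r / (1-(1+r)^(-n)) = $2,416.85/month


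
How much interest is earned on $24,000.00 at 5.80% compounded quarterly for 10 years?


Compound interest earned = final amount − principal.
A = P(1 + r/n)^(nt) = $24,000.00 × (1 + 0.058/4)^(4 × 10) = $42,686.77
Interest = A − P = $42,686.77 − $24,000.00 = $18,686.77

Interest = A - P = $18,686.77


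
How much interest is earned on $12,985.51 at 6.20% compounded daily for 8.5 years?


Compound interest earned = final amount − principal.
A = P(1 + r/n)^(nt) = $12,985.51 × (1 + 0.062/365)^(365 × 8.5) = $21,994.43
Interest = A − P = $21,994.43 − $12,985.51 = $9,008.92

Interest = A - P = $9,008.92


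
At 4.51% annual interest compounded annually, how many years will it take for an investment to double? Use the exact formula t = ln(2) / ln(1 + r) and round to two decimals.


Doubling condition: (1 + r)^t = 2
Take ln of both sides: t × ln(1 + r) = ln(2)
t = ln(2) / ln(1 + r)
t = 0.693147 / 0.044113
t = 15.71

t = ln(2) / ln(1 + r) = 15.71 years


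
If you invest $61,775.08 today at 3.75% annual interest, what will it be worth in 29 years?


Future value formula: FV = PV × (1 + r)^t
FV = $61,775.08 × (1 + 0.0375)^29
FV = $61,775.08 × 2.90840616
FV = $179,667.02

FV = PV × (1 + r)^t = $179,667.02


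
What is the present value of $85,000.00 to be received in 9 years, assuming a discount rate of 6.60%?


Present value formula: PV = FV / (1 + r)^t
PV = $85,000.00 / (1 + 0.066)^9
PV = $85,000.00 / 1.7775214
PV = $47,819.40

PV = FV / (1 + r)^t = $47,819.40


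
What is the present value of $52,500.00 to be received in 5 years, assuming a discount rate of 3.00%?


Present value formula: PV = FV / (1 + r)^t
PV = $52,500.00 / (1 + 0.03)^5
PV = $52,500.00 / 1.159274
PV = $45,286.96

PV = FV / (1 + r)^t = $45,286.96


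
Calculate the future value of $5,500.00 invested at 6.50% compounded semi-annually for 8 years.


Compound interest formula: A = P(1 + r/n)^(nt)
A = $5,500.00 × (1 + 0.065/2)^(2 × 8)
Growth factor: (1 + 0.065/2)^16 = 1.668173
A = $5,500.00 × 1.668173
A = $9,174.95

A = P(1 + r/n)^(nt) = $9,174.95


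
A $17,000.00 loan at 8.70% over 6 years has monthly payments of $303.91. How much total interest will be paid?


Total paid over the life of the loan = PMT × n.
Total paid = $303.91 × 72 = $21,881.52
Total interest = total paid − principal = $21,881.52 − $17,000.00 = $4,881.52

Total interest = (PMT × n) - PV = $4,881.52


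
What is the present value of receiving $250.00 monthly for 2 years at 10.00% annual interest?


Present value of an ordinary annuity: PV = PMT × (1 − (1 + r)^(−n)) / r
Monthly rate r = 0.1/12 ≈ 0.00833333, n = 24
PV = $250.00 × (1 − (1 + 0.1/12)^(−24)) / (0.1/12)
PV = $250.00 × 21.670855
PV = $5,417.71

PV = PMT × (1-(1+r)^(-n))/r = $5,417.71


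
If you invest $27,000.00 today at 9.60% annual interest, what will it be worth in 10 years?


Future value formula: FV = PV × (1 + r)^t
FV = $27,000.00 × (1 + 0.096)^10
FV = $27,000.00 × 2.500953
FV = $67,525.73

FV = PV × (1 + r)^t = $67,525.73


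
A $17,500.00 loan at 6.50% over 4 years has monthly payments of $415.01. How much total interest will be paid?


Total paid over the life of the loan = PMT × n.
Total paid = $415.01 × 48 = $19,920.48
Total interest = total paid − principal = $19,920.48 − $17,500.00 = $2,420.48

Total interest = (PMT × n) - PV = $2,420.48


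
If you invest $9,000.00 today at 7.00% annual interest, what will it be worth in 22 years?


Future value formula: FV = PV × (1 + r)^t
FV = $9,000.00 × (1 + 0.07)^22
FV = $9,000.00 × 4.430402
FV = $39,873.62

FV = PV × (1 + r)^t = $39,873.62


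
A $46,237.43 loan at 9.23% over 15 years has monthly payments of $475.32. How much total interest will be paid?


Total paid over the life of the loan = PMT × n.
Total paid = $475.32 × 180 = $85,557.60
Total interest = total paid − principal = $85,557.60 − $46,237.43 = $39,320.17

Total interest = (PMT × n) - PV = $39,320.17


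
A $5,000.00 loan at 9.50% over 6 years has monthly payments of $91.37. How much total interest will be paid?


Total paid over the life of the loan = PMT × n.
Total paid = $91.37 × 72 = $6,578.64
Total interest = total paid − principal = $6,578.64 − $5,000.00 = $1,578.64

Total interest = (PMT × n) - PV = $1,578.64


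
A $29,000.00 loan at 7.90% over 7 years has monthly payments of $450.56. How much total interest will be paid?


Total paid over the life of the loan = PMT × n.
Total paid = $450.56 × 84 = $37,847.04
Total interest = total paid − principal = $37,847.04 − $29,000.00 = $8,847.04

Total interest = (PMT × n) - PV = $8,847.04


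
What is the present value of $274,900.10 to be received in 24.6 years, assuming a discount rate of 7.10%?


Present value formula: PV = FV / (1 + r)^t
PV = $274,900.10 / (1 + 0.071)^24.6
PV = $274,900.10 / 5.405315
PV = $50,857.37

PV = FV / (1 + r)^t = $50,857.37


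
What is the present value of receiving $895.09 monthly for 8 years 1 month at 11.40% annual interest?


Present value of an ordinary annuity: PV = PMT × (1 − (1 + r)^(−n)) / r
Monthly rate r = 0.114/12 = 0.0095, n = 97
PV = $895.09 × (1 − (1 + 0.114/12)^(−97)) / (0.114/12)
PV = $895.09 × 63.194076
PV = $56,564.39

PV = PMT × (1-(1+r)^(-n))/r = $56,564.39


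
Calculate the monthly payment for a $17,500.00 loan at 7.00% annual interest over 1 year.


Loan payment formula: PMT = PV × r / (1 − (1 + r)^(−n))
Monthly rate r = 0.07/12 ≈ 0.00583333, n = 12 months
Denominator: 1 − (1 + 0.07/12)^(−12) = 0.0674165
PMT = $17,500.00 × (0.07/12) / 0.0674165
PMT = $1,514.22 per month

PMT = PV × r / (1-(1+r)^(-n)) = $1,514.22/month


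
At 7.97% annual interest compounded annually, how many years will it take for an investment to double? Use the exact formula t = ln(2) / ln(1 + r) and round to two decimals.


Doubling condition: (1 + r)^t = 2
Take ln of both sides: t × ln(1 + r) = ln(2)
t = ln(2) / ln(1 + r)
t = 0.693147 / 0.076683
t = 9.04

t = ln(2) / ln(1 + r) = 9.04 years


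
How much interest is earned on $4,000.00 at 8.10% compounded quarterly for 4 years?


Compound interest earned = final amount − principal.
A = P(1 + r/n)^(nt) = $4,000.00 × (1 + 0.081/4)^(4 × 4) = $5,512.72
Interest = A − P = $5,512.72 − $4,000.00 = $1,512.72

Interest = A - P = $1,512.72


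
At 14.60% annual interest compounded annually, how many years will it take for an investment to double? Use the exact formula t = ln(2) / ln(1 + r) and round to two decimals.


Doubling condition: (1 + r)^t = 2
Take ln of both sides: t × ln(1 + r) = ln(2)
t = ln(2) / ln(1 + r)
t = 0.693147 / 0.136278
t = 5.09

t = ln(2) / ln(1 + r) = 5.09 years


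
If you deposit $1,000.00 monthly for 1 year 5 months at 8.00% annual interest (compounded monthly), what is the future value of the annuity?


Future value of an ordinary annuity: FV = PMT × ((1 + r)^n − 1) / r
Monthly rate r = 0.08/12 ≈ 0.00666667, n = 17
FV = $1,000.00 × ((1 + 0.08/12)^17 − 1) / (0.08/12)
FV = $1,000.00 × 17.937606
FV = $17,937.61

FV = PMT × ((1+r)^n - 1)/r = $17,937.61


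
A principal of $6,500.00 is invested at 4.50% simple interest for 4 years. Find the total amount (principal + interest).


Total amount formula: A = P(1 + rt) = P + P·r·t
Interest: I = P × r × t = $6,500.00 × 0.045 × 4 = $1,170.00
A = P + I = $6,500.00 + $1,170.00 = $7,670.00

A = P + I = P(1 + rt) = $7,670.00


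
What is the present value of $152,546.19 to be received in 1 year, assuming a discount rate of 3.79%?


Present value formula: PV = FV / (1 + r)^t
PV = $152,546.19 / (1 + 0.0379)^1
PV = $152,546.19 / 1.037900
PV = $146,975.81

PV = FV / (1 + r)^t = $146,975.81


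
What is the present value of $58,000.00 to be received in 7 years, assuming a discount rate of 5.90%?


Present value formula: PV = FV / (1 + r)^t
PV = $58,000.00 / (1 + 0.059)^7
PV = $58,000.00 / 1.4937287
PV = $38,829.01

PV = FV / (1 + r)^t = $38,829.01


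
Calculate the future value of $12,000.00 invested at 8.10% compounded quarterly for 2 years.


Compound interest formula: A = P(1 + r/n)^(nt)
A = $12,000.00 × (1 + 0.081/4)^(4 × 2)
Growth factor: (1 + 0.081/4)^8 = 1.1739587
A = $12,000.00 × 1.1739587
A = $14,087.50

A = P(1 + r/n)^(nt) = $14,087.50


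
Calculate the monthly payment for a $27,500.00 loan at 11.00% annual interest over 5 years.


Loan payment formula: PMT = PV × r / (1 − (1 + r)^(−n))
Monthly rate r = 0.11/12 ≈ 0.00916667, n = 60 months
Denominator: 1 − (1 + 0.11/12)^(−60) = 0.421603
PMT = $27,500.00 × (0.11/12) / 0.421603
PMT = $597.92 per month

PMT = PV × r / (1-(1+r)^(-n)) = $597.92/month


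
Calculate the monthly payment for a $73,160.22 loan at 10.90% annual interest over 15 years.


Loan payment formula: PMT = PV × r / (1 − (1 + r)^(−n))
Monthly rate r = 0.109/12 ≈ 0.00908333, n = 180 months
Denominator: 1 − (1 + 0.109/12)^(−180) = 0.803603
PMT = $73,160.22 × (0.109/12) / 0.803603
PMT = $826.95 per month

PMT = PV × r / (1-(1+r)^(-n)) = $826.95/month


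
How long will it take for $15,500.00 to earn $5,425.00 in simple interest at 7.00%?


Rearrange the simple interest formula for t:
I = P × r × t  ⇒  t = I / (P × r)
t = $5,425.00 / ($15,500.00 × 0.07)
t = 5

t = I/(P×r) = 5 years


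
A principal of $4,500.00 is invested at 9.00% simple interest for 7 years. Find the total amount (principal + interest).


Total amount formula: A = P(1 + rt) = P + P·r·t
Interest: I = P × r × t = $4,500.00 × 0.09 × 7 = $2,835.00
A = P + I = $4,500.00 + $2,835.00 = $7,335.00

A = P + I = P(1 + rt) = $7,335.00


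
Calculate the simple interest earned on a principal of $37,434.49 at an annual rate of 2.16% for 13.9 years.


Simple interest formula: I = P × r × t
I = $37,434.49 × 0.0216 × 13.9
I = $11,239.33

I = P × r × t = $11,239.33


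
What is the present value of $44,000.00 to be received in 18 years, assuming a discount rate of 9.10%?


Present value formula: PV = FV / (1 + r)^t
PV = $44,000.00 / (1 + 0.091)^18
PV = $44,000.00 / 4.795628
PV = $9,175.02

PV = FV / (1 + r)^t = $9,175.02


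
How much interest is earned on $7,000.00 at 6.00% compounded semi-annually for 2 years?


Compound interest earned = final amount − principal.
A = P(1 + r/n)^(nt) = $7,000.00 × (1 + 0.06/2)^(2 × 2) = $7,878.56
Interest = A − P = $7,878.56 − $7,000.00 = $878.56

Interest = A - P = $878.56


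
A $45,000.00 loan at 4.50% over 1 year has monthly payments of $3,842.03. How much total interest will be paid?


Total paid over the life of the loan = PMT × n.
Total paid = $3,842.03 × 12 = $46,104.36
Total interest = total paid − principal = $46,104.36 − $45,000.00 = $1,104.36

Total interest = (PMT × n) - PV = $1,104.36


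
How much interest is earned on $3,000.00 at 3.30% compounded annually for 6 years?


Compound interest earned = final amount − principal.
A = P(1 + r/n)^(nt) = $3,000.00 × (1 + 0.033/1)^(1 × 6) = $3,645.22
Interest = A − P = $3,645.22 − $3,000.00 = $645.22

Interest = A - P = $645.22


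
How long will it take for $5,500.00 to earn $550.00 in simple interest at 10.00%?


Rearrange the simple interest formula for t:
I = P × r × t  ⇒  t = I / (P × r)
t = $550.00 / ($5,500.00 × 0.1)
t = 1

t = I/(P×r) = 1 year


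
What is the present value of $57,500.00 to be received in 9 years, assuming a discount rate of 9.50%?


Present value formula: PV = FV / (1 + r)^t
PV = $57,500.00 / (1 + 0.095)^9
PV = $57,500.00 / 2.263222
PV = $25,406.26

PV = FV / (1 + r)^t = $25,406.26


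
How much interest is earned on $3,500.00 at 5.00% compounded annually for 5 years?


Compound interest earned = final amount − principal.
A = P(1 + r/n)^(nt) = $3,500.00 × (1 + 0.05/1)^(1 × 5) = $4,466.99
Interest = A − P = $4,466.99 − $3,500.00 = $966.99

Interest = A - P = $966.99


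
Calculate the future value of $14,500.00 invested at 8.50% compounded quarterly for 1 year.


Compound interest formula: A = P(1 + r/n)^(nt)
A = $14,500.00 × (1 + 0.085/4)^(4 × 1)
Growth factor: (1 + 0.085/4)^4 = 1.087748
A = $14,500.00 × 1.087748
A = $15,772.35

A = P(1 + r/n)^(nt) = $15,772.35


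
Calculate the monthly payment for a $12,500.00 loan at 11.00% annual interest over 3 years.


Loan payment formula: PMT = PV × r / (1 − (1 + r)^(−n))
Monthly rate r = 0.11/12 ≈ 0.00916667, n = 36 months
Denominator: 1 − (1 + 0.11/12)^(−36) = 0.279995
PMT = $12,500.00 × (0.11/12) / 0.279995
PMT = $409.23 per month

PMT = PV × r / (1-(1+r)^(-n)) = $409.23/month


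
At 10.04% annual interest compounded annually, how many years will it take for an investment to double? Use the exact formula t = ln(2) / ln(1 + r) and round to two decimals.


Doubling condition: (1 + r)^t = 2
Take ln of both sides: t × ln(1 + r) = ln(2)
t = ln(2) / ln(1 + r)
t = 0.693147 / 0.095674
t = 7.24

t = ln(2) / ln(1 + r) = 7.24 years


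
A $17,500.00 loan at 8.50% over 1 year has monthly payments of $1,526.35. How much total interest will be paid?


Total paid over the life of the loan = PMT × n.
Total paid = $1,526.35 × 12 = $18,316.20
Total interest = total paid − principal = $18,316.20 − $17,500.00 = $816.20

Total interest = (PMT × n) - PV = $816.20


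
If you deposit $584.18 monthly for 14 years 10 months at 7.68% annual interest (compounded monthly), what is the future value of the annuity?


Future value of an ordinary annuity: FV = PMT × ((1 + r)^n − 1) / r
Monthly rate r = 0.0768/12 = 0.0064, n = 178
FV = $584.18 × ((1 + 0.0768/12)^178 − 1) / (0.0768/12)
FV = $584.18 × 330.148053
FV = $192,865.89

FV = PMT × ((1+r)^n - 1)/r = $192,865.89


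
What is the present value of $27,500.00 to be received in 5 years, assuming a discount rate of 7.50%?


Present value formula: PV = FV / (1 + r)^t
PV = $27,500.00 / (1 + 0.075)^5
PV = $27,500.00 / 1.4356293
PV = $19,155.36

PV = FV / (1 + r)^t = $19,155.36


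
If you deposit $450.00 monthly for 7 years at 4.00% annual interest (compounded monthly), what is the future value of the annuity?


Future value of an ordinary annuity: FV = PMT × ((1 + r)^n − 1) / r
Monthly rate r = 0.04/12 ≈ 0.00333333, n = 84
FV = $450.00 × ((1 + 0.04/12)^84 − 1) / (0.04/12)
FV = $450.00 × 96.754159
FV = $43,539.37

FV = PMT × ((1+r)^n - 1)/r = $43,539.37


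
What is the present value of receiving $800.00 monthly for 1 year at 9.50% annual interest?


Present value of an ordinary annuity: PV = PMT × (1 − (1 + r)^(−n)) / r
Monthly rate r = 0.095/12 ≈ 0.00791667, n = 12
PV = $800.00 × (1 − (1 + 0.095/12)^(−12)) / (0.095/12)
PV = $800.00 × 11.404653
PV = $9,123.72

PV = PMT × (1-(1+r)^(-n))/r = $9,123.72


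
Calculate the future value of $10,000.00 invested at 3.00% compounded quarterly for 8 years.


Compound interest formula: A = P(1 + r/n)^(nt)
A = $10,000.00 × (1 + 0.03/4)^(4 × 8)
Growth factor: (1 + 0.03/4)^32 = 1.270111
A = $10,000.00 × 1.270111
A = $12,701.11

A = P(1 + r/n)^(nt) = $12,701.11


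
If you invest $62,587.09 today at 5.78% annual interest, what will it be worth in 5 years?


Future value formula: FV = PV × (1 + r)^t
FV = $62,587.09 × (1 + 0.0578)^5
FV = $62,587.09 × 1.32439586
FV = $82,890.08

FV = PV × (1 + r)^t = $82,890.08


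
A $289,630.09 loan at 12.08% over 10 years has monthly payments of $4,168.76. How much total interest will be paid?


Total paid over the life of the loan = PMT × n.
Total paid = $4,168.76 × 120 = $500,251.20
Total interest = total paid − principal = $500,251.20 − $289,630.09 = $210,621.11

Total interest = (PMT × n) - PV = $210,621.11


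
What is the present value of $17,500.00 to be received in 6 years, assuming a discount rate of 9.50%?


Present value formula: PV = FV / (1 + r)^t
PV = $17,500.00 / (1 + 0.095)^6
PV = $17,500.00 / 1.723791
PV = $10,152.04

PV = FV / (1 + r)^t = $10,152.04


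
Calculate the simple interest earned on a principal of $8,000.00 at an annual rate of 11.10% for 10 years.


Simple interest formula: I = P × r × t
I = $8,000.00 × 0.111 × 10
I = $8,880.00

I = P × r × t = $8,880.00


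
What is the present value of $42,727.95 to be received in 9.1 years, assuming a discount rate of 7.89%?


Present value formula: PV = FV / (1 + r)^t
PV = $42,727.95 / (1 + 0.0789)^9.1
PV = $42,727.95 / 1.995854
PV = $21,408.35

PV = FV / (1 + r)^t = $21,408.35


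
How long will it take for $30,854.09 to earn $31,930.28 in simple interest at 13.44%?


Rearrange the simple interest formula for t:
I = P × r × t  ⇒  t = I / (P × r)
t = $31,930.28 / ($30,854.09 × 0.1344)
t = 7.7

t = I/(P×r) = 7.7 years


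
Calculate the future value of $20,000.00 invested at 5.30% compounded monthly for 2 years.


Compound interest formula: A = P(1 + r/n)^(nt)
A = $20,000.00 × (1 + 0.053/12)^(12 × 2)
Growth factor: (1 + 0.053/12)^24 = 1.1115624
A = $20,000.00 × 1.1115624
A = $22,231.25

A = P(1 + r/n)^(nt) = $22,231.25


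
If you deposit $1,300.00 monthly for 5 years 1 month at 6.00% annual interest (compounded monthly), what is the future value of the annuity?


Future value of an ordinary annuity: FV = PMT × ((1 + r)^n − 1) / r
Monthly rate r = 0.06/12 = 0.005, n = 61
FV = $1,300.00 × ((1 + 0.06/12)^61 − 1) / (0.06/12)
FV = $1,300.00 × 71.1188807
FV = $92,454.54

FV = PMT × ((1+r)^n - 1)/r = $92,454.54


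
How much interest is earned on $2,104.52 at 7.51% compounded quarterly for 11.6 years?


Compound interest earned = final amount − principal.
A = P(1 + r/n)^(nt) = $2,104.52 × (1 + 0.0751/4)^(4 × 11.6) = $4,988.67
Interest = A − P = $4,988.67 − $2,104.52 = $2,884.15

Interest = A - P = $2,884.15


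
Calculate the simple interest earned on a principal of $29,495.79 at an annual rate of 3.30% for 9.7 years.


Simple interest formula: I = P × r × t
I = $29,495.79 × 0.033 × 9.7
I = $9,441.60

I = P × r × t = $9,441.60


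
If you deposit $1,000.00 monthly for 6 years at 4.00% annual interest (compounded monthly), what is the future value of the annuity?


Future value of an ordinary annuity: FV = PMT × ((1 + r)^n − 1) / r
Monthly rate r = 0.04/12 ≈ 0.00333333, n = 72
FV = $1,000.00 × ((1 + 0.04/12)^72 − 1) / (0.04/12)
FV = $1,000.00 × 81.222564
FV = $81,222.56

FV = PMT × ((1+r)^n - 1)/r = $81,222.56


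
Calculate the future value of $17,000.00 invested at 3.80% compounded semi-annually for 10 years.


Compound interest formula: A = P(1 + r/n)^(nt)
A = $17,000.00 × (1 + 0.038/2)^(2 × 10)
Growth factor: (1 + 0.038/2)^20 = 1.457081
A = $17,000.00 × 1.457081
A = $24,770.38

A = P(1 + r/n)^(nt) = $24,770.38


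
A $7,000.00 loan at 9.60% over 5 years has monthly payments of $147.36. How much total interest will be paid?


Total paid over the life of the loan = PMT × n.
Total paid = $147.36 × 60 = $8,841.60
Total interest = total paid − principal = $8,841.60 − $7,000.00 = $1,841.60

Total interest = (PMT × n) - PV = $1,841.60


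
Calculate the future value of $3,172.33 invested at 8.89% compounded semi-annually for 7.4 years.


Compound interest formula: A = P(1 + r/n)^(nt)
A = $3,172.33 × (1 + 0.0889/2)^(2 × 7.4)
Growth factor: (1 + 0.0889/2)^14.8 = 1.903432
A = $3,172.33 × 1.903432
A = $6,038.31

A = P(1 + r/n)^(nt) = $6,038.31


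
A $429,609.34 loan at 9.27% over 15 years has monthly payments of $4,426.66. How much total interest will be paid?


Total paid over the life of the loan = PMT × n.
Total paid = $4,426.66 × 180 = $796,798.80
Total interest = total paid − principal = $796,798.80 − $429,609.34 = $367,189.46

Total interest = (PMT × n) - PV = $367,189.46


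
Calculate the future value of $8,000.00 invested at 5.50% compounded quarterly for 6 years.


Compound interest formula: A = P(1 + r/n)^(nt)
A = $8,000.00 × (1 + 0.055/4)^(4 × 6)
Growth factor: (1 + 0.055/4)^24 = 1.387845
A = $8,000.00 × 1.387845
A = $11,102.76

A = P(1 + r/n)^(nt) = $11,102.76
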